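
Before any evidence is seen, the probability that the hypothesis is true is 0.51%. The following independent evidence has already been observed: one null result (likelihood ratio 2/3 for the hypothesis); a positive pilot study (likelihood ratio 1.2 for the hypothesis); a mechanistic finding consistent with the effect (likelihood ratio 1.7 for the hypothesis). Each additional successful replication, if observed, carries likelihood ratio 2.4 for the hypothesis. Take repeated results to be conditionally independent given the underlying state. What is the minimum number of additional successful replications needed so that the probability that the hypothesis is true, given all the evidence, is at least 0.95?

10

Prior odds = 0.0051/0.9949 = 51/9949.
Combined Bayes factor of the evidence already in hand = (2/3) × 1.2 × 1.7 = 1.36.
Odds after that evidence = (51/9949) × 1.36 = 1734/248725.
Target odds = 0.95/0.05 = 19.
Need 2.4ⁿ ≥ 19 ÷ (1734/248725) = 4725775/1734.
2.4⁹ ≈2641.81 falls short of 4725775/1734 but 2.4¹⁰ ≈6340.34 reaches it, so n = 10.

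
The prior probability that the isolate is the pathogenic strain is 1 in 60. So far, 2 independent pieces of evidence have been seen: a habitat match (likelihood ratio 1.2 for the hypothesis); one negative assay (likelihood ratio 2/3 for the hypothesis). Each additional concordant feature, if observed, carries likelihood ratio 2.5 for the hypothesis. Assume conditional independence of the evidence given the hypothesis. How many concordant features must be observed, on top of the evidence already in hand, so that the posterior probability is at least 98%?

9

Prior odds = (1/60)/(59/60) = 1/59.
Combined Bayes factor of the evidence already in hand = 1.2 × (2/3) = 0.8.
Odds after that evidence = (1/59) × 0.8 = 4/295.
Target odds = 0.98/0.02 = 49.
Need 2.5ⁿ ≥ 49 ÷ (4/295) = 3613.75.
2.5⁸ = 390625/256 falls short of 3613.75 but 2.5⁹ = 1953125/512 reaches it, so n = 9.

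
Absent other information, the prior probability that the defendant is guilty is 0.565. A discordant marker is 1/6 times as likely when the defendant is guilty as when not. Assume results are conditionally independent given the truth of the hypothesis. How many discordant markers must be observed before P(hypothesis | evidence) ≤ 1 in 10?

Prior odds = 0.565/0.435 = 113/87.
Likelihood ratio per discordant marker = 1/6.
Target posterior odds = 0.1/0.9 = 1/9.
Require (1/6)ⁿ ≤ 1/9 ÷ (113/87) = 29/339.
(1/6)¹ = 1/6 is still above 29/339 but (1/6)² = 1/36 is at or below it, so n = 2.

2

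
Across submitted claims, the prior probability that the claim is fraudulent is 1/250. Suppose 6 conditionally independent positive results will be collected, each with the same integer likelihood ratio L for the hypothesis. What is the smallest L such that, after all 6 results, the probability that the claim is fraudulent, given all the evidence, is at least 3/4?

4

Prior odds = 0.004/0.996 = 1/249.
Target odds = 0.75/0.25 = 3.
Need L⁶ ≥ 3 ÷ (1/249) = 747.
3⁶ = 729 < 747 ≤ 4096 = 4⁶, so L = 4.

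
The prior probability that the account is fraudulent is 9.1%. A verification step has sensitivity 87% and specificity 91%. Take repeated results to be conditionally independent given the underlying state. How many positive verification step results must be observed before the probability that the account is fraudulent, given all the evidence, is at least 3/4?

Prior odds = 0.091/0.909 = 91/909.
False-positive rate = 1 − 0.91 = 0.09; likelihood ratio of a positive = 0.87/0.09 = 29/3.
Target posterior odds = 0.75/0.25 = 3.
Need (91/909) × (29/3)ⁿ ≥ 3, i.e. (29/3)ⁿ ≥ 2727/91.
(29/3)¹ = 29/3 falls short of 2727/91 but (29/3)² = 841/9 reaches it, so n = 2.

2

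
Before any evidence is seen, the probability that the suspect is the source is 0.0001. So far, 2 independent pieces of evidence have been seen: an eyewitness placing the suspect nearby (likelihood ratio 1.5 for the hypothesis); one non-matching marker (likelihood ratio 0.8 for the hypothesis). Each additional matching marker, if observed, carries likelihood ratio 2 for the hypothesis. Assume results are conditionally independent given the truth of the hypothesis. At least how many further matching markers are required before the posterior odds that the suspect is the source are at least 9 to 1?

Prior odds = 0.0001/0.9999 = 1/9999.
Combined Bayes factor of the evidence already in hand = 1.5 × 0.8 = 1.2.
Odds after that evidence = (1/9999) × 1.2 = 2/16665.
Target odds = 9.
Need 2ⁿ ≥ 9 ÷ (2/16665) = 74992.5.
2¹⁶ = 65536 falls short of 74992.5 but 2¹⁷ = 131072 reaches it, so n = 17.

17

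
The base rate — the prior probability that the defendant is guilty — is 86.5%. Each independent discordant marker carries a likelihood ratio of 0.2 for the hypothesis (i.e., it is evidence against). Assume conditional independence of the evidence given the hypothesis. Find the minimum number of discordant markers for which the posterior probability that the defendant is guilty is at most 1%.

5

Prior odds = 0.865/0.135 = 173/27.
Likelihood ratio per discordant marker = 0.2.
Target posterior odds = 0.01/0.99 = 1/99.
Need (173/27) × 0.2ⁿ ≤ 1/99, i.e. 0.2ⁿ ≤ 3/1903.
0.2⁴ = 0.0016 is still above 3/1903 but 0.2⁵ = 0.00032 is at or below it, so n = 5.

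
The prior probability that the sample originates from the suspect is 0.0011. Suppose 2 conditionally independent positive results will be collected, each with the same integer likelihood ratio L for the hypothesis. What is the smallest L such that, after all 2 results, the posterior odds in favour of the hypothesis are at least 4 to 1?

Prior odds = 0.0011/0.9989 = 11/9989.
Target odds = 4.
Need L² ≥ 4 ÷ (11/9989) = 39956/11.
60² = 3600 < 39956/11 ≤ 3721 = 61², so L = 61.

61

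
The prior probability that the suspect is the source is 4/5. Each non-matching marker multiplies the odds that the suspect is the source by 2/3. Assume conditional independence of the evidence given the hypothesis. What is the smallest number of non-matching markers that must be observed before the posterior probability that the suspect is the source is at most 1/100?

15

Prior odds: 0.8 ÷ 0.2 = 4.
Likelihood ratio per non-matching marker = 2/3.
Target odds: 0.01 ÷ 0.99 = 1/99.
Need 4 × (2/3)ⁿ ≤ 1/99, i.e. (2/3)ⁿ ≤ 1/396.
(2/3)¹⁴ = 16384/4782969 is still above 1/396 but (2/3)¹⁵ = 32768/14348907 is at or below it, so n = 15.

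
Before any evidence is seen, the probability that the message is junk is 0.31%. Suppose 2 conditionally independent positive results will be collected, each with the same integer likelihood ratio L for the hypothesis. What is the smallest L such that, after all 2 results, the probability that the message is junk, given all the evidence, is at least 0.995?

Prior odds = 0.0031/0.9969 = 31/9969.
Target odds = 0.995/0.005 = 199.
Need L² ≥ 199 ÷ (31/9969) = 1983831/31.
252² = 63504 < 1983831/31 ≤ 64009 = 253², so L = 253.

253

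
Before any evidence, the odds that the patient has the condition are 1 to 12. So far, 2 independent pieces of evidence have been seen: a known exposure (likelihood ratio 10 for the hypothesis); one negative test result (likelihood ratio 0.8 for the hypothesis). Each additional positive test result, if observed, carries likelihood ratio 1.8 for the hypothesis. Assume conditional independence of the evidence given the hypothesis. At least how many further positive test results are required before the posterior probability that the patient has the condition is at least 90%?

5

Prior odds = 1/12.
Combined Bayes factor of the evidence already in hand = 10 × 0.8 = 8.
Odds after that evidence = (1/12) × 8 = 2/3.
Target odds = 0.9/0.1 = 9.
Need 1.8ⁿ ≥ 9 ÷ (2/3) = 13.5.
1.8⁴ = 10.4976 falls short of 13.5 but 1.8⁵ = 18.89568 reaches it, so n = 5.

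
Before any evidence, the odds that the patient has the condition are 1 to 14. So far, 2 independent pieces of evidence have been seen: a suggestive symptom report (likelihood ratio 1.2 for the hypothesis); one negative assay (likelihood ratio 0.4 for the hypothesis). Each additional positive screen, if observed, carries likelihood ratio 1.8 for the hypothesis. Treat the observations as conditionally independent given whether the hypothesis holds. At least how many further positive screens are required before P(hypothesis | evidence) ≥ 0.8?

9

Prior odds = 1/14.
Combined Bayes factor of the evidence already in hand = 1.2 × 0.4 = 0.48.
Odds after that evidence = (1/14) × 0.48 = 6/175.
Target odds = 0.8/0.2 = 4.
Need 1.8ⁿ ≥ 4 ÷ (6/175) = 350/3.
1.8⁸ = 43046721/390625 falls short of 350/3 but 1.8⁹ = 387420489/1953125 reaches it, so n = 9.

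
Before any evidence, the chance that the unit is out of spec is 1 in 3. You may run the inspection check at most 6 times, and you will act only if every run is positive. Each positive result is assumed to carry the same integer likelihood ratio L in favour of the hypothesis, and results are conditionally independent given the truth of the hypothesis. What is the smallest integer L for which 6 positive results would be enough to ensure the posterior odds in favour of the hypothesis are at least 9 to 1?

2

Prior odds = (1/3)/(2/3) = 0.5.
Target odds = 9.
Need L⁶ ≥ 9 ÷ 0.5 = 18.
1⁶ = 1 < 18 ≤ 64 = 2⁶, so L = 2.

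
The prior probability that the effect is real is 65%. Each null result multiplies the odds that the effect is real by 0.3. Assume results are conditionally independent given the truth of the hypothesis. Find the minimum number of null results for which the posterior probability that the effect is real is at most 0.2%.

6

Prior odds: 0.65 ÷ 0.35 = 13/7.
Likelihood ratio per null result = 0.3.
Target odds: 0.002 ÷ 0.998 = 1/499.
Need (13/7) × 0.3ⁿ ≤ 1/499, i.e. 0.3ⁿ ≤ 7/6487.
0.3⁵ = 243/100000 is still above 7/6487 but 0.3⁶ = 729/1000000 is at or below it, so n = 6.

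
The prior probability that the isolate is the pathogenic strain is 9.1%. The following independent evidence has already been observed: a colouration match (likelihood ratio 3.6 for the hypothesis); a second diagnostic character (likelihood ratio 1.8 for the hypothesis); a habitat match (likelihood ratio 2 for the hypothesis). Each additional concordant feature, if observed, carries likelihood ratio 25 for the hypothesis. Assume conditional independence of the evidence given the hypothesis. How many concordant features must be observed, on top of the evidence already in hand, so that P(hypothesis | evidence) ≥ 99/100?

2

Prior odds = 0.091/0.909 = 91/909.
Combined Bayes factor of the evidence already in hand = 3.6 × 1.8 × 2 = 12.96.
Odds after that evidence = (91/909) × 12.96 = 3276/2525.
Target odds = 0.99/0.01 = 99.
Need 25ⁿ ≥ 99 ÷ (3276/2525) = 27775/364.
25¹ = 25 falls short of 27775/364 but 25² = 625 reaches it, so n = 2.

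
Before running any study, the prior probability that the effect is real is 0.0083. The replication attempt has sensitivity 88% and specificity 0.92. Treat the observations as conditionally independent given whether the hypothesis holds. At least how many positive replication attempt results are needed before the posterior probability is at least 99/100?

4

Prior odds: 0.0083 ÷ 0.9917 = 83/9917.
False-positive rate = 1 − 0.92 = 0.08; likelihood ratio of a positive = 0.88/0.08 = 11.
Target posterior odds = 0.99/0.01 = 99.
Require 11ⁿ ≥ 99 ÷ (83/9917) = 981783/83.
11³ = 1331 falls short of 981783/83 but 11⁴ = 14641 reaches it, so n = 4.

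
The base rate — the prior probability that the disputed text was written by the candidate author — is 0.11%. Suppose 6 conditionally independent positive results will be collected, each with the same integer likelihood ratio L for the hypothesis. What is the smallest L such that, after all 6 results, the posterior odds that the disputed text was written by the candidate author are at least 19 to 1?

6

Prior odds = 0.0011/0.9989 = 11/9989.
Target odds = 19.
Need L⁶ ≥ 19 ÷ (11/9989) = 189791/11.
5⁶ = 15625 < 189791/11 ≤ 46656 = 6⁶, so L = 6.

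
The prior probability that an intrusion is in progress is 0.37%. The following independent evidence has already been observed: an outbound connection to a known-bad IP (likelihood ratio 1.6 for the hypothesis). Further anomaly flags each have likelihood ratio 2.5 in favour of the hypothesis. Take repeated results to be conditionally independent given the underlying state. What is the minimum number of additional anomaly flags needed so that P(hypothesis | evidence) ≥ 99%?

Prior odds = 0.0037/0.9963 = 37/9963.
Bayes factor of the evidence already in hand = 1.6.
Odds after that evidence = (37/9963) × 1.6 = 296/49815.
Target odds = 0.99/0.01 = 99.
Need 2.5ⁿ ≥ 99 ÷ (296/49815) = 4931685/296.
2.5¹⁰ = 9765625/1024 falls short of 4931685/296 but 2.5¹¹ = 48828125/2048 reaches it, so n = 11.

11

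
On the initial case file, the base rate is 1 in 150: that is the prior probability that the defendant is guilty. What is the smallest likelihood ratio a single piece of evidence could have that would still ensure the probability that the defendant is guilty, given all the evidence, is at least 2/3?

298

Prior odds = (1/150)/(149/150) = 1/149.
Target odds = (2/3)/(1/3) = 2.
Required Bayes factor = 2 ÷ (1/149) = 298.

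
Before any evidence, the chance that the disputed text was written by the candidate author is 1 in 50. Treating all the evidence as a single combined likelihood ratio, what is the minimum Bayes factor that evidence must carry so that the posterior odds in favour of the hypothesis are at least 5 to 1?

245

Prior odds = 0.02/0.98 = 1/49.
Target odds = 5.
Required Bayes factor = 5 ÷ (1/49) = 245.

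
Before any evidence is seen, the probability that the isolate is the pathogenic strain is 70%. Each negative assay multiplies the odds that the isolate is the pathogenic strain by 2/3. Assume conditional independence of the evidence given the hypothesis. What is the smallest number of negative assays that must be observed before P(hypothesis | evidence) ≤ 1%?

14

Prior odds: 0.7 ÷ 0.3 = 7/3.
Likelihood ratio per negative assay = 2/3.
Target posterior odds = 0.01/0.99 = 1/99.
Need (7/3) × (2/3)ⁿ ≤ 1/99, i.e. (2/3)ⁿ ≤ 1/231.
(2/3)¹³ = 8192/1594323 is still above 1/231 but (2/3)¹⁴ = 16384/4782969 is at or below it, so n = 14.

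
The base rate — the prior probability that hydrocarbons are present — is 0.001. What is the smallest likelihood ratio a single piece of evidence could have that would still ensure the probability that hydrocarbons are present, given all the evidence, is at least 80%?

Prior odds = 0.001/0.999 = 1/999.
Target odds = 0.8/0.2 = 4.
Required Bayes factor = 4 ÷ (1/999) = 3996.

3996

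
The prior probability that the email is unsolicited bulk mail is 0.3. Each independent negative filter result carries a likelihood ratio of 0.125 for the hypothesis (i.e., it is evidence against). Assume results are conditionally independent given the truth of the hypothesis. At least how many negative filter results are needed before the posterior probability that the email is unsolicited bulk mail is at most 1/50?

Prior odds = 0.3/0.7 = 3/7.
Likelihood ratio per negative filter result = 0.125.
Target posterior odds = 0.02/0.98 = 1/49.
Require 0.125ⁿ ≤ 1/49 ÷ (3/7) = 1/21.
0.125¹ = 0.125 is still above 1/21 but 0.125² = 0.015625 is at or below it, so n = 2.

2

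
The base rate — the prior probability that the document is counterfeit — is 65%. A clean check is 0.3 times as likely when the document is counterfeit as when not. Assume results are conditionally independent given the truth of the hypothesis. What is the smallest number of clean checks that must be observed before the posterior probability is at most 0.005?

Prior odds = 0.65/0.35 = 13/7.
Likelihood ratio per clean check = 0.3.
Target posterior odds = 0.005/0.995 = 1/199.
Need (13/7) × 0.3ⁿ ≤ 1/199, i.e. 0.3ⁿ ≤ 7/2587.
0.3⁴ = 0.0081 is still above 7/2587 but 0.3⁵ = 243/100000 is at or below it, so n = 5.

5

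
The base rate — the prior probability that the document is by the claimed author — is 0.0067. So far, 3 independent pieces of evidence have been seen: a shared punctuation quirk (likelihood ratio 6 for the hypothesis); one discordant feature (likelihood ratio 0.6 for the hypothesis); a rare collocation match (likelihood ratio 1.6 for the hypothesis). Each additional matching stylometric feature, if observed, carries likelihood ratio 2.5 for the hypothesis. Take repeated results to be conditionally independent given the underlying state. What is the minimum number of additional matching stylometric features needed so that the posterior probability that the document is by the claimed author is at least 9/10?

6

Prior odds = 0.0067/0.9933 = 67/9933.
Combined Bayes factor of the evidence already in hand = 6 × 0.6 × 1.6 = 5.76.
Odds after that evidence = (67/9933) × 5.76 = 3216/82775.
Target odds = 0.9/0.1 = 9.
Need 2.5ⁿ ≥ 9 ÷ (3216/82775) = 248325/1072.
2.5⁵ = 97.65625 falls short of 248325/1072 but 2.5⁶ = 244.140625 reaches it, so n = 6.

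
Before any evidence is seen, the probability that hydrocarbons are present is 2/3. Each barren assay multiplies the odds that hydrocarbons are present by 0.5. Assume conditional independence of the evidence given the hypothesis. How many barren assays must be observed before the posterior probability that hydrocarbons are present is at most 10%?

Prior odds = (2/3)/(1/3) = 2.
Likelihood ratio per barren assay = 0.5.
Target odds: 0.1 ÷ 0.9 = 1/9.
Require 0.5ⁿ ≤ 1/9 ÷ 2 = 1/18.
0.5⁴ = 0.0625 is still above 1/18 but 0.5⁵ = 0.03125 is at or below it, so n = 5.

5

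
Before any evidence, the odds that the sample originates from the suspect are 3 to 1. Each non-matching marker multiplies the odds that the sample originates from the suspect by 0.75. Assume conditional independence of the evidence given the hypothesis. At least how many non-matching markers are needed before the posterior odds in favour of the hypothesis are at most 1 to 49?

18

Prior odds = 3.
Likelihood ratio per non-matching marker = 0.75.
Target odds = 1/49.
Require 0.75ⁿ ≤ 1/49 ÷ 3 = 1/147.
0.75¹⁷ ≈0.00751695 is still above 1/147 but 0.75¹⁸ ≈0.00563771 is at or below it, so n = 18.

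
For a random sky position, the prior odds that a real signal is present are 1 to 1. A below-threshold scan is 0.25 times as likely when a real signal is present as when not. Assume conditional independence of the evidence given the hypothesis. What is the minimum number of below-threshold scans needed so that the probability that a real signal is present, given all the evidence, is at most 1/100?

4

Prior odds = 1.
Likelihood ratio per below-threshold scan = 0.25.
Target posterior odds = 0.01/0.99 = 1/99.
Need 1 × 0.25ⁿ ≤ 1/99, i.e. 0.25ⁿ ≤ 1/99.
0.25³ = 0.015625 is still above 1/99 but 0.25⁴ = 0.00390625 is at or below it, so n = 4.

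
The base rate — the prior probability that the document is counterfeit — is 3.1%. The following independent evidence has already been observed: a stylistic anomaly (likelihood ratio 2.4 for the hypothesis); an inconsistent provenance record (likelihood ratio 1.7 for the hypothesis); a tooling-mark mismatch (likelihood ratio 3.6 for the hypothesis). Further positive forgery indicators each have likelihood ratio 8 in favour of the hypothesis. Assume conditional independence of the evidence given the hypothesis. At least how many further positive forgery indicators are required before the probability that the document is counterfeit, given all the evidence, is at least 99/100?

Prior odds = 0.031/0.969 = 31/969.
Combined Bayes factor of the evidence already in hand = 2.4 × 1.7 × 3.6 = 14.688.
Odds after that evidence = (31/969) × 14.688 = 1116/2375.
Target odds = 0.99/0.01 = 99.
Need 8ⁿ ≥ 99 ÷ (1116/2375) = 26125/124.
8² = 64 falls short of 26125/124 but 8³ = 512 reaches it, so n = 3.

3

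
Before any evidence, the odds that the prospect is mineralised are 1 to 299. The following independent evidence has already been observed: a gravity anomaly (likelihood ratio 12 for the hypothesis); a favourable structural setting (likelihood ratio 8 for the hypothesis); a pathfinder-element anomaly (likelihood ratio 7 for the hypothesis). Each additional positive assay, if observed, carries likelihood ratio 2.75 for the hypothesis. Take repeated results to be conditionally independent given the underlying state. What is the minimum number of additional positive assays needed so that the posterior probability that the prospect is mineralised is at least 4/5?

Prior odds = 1/299.
Combined Bayes factor of the evidence already in hand = 12 × 8 × 7 = 672.
Odds after that evidence = (1/299) × 672 = 672/299.
Target odds = 0.8/0.2 = 4.
Need 2.75ⁿ ≥ 4 ÷ (672/299) = 299/168.
2.75¹ = 2.75, which meets the required 299/168; so n = 1.

1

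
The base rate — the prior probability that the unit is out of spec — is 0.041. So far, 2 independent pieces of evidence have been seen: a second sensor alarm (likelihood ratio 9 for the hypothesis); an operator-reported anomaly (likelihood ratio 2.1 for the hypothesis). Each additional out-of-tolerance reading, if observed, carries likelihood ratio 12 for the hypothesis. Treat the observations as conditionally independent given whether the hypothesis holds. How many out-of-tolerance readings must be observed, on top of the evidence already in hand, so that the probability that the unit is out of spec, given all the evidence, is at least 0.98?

Prior odds = 0.041/0.959 = 41/959.
Combined Bayes factor of the evidence already in hand = 9 × 2.1 = 18.9.
Odds after that evidence = (41/959) × 18.9 = 1107/1370.
Target odds = 0.98/0.02 = 49.
Need 12ⁿ ≥ 49 ÷ (1107/1370) = 67130/1107.
12¹ = 12 falls short of 67130/1107 but 12² = 144 reaches it, so n = 2.

2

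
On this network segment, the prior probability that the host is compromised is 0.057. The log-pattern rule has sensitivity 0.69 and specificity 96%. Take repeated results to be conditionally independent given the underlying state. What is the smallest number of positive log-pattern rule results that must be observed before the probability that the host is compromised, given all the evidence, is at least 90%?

2

Prior odds: 0.057 ÷ 0.943 = 57/943.
False-positive rate = 1 − 0.96 = 0.04; likelihood ratio of a positive = 0.69/0.04 = 17.25.
Target posterior odds = 0.9/0.1 = 9.
Need (57/943) × 17.25ⁿ ≥ 9, i.e. 17.25ⁿ ≥ 2829/19.
17.25¹ = 17.25 falls short of 2829/19 but 17.25² = 297.5625 reaches it, so n = 2.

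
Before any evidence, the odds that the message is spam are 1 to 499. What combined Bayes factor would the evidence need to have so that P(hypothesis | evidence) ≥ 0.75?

1497

Prior odds = 1/499.
Target odds = 0.75/0.25 = 3.
Required Bayes factor = 3 ÷ (1/499) = 1497.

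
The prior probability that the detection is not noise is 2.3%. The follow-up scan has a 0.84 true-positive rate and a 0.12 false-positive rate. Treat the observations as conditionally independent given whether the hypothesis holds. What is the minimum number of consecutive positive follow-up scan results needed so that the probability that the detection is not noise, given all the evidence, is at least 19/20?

Prior odds: 0.023 ÷ 0.977 = 23/977.
Likelihood ratio of a positive result = 0.84/0.12 = 7.
Target posterior odds = 0.95/0.05 = 19.
Need (23/977) × 7ⁿ ≥ 19, i.e. 7ⁿ ≥ 18563/23.
7³ = 343 falls short of 18563/23 but 7⁴ = 2401 reaches it, so n = 4.

4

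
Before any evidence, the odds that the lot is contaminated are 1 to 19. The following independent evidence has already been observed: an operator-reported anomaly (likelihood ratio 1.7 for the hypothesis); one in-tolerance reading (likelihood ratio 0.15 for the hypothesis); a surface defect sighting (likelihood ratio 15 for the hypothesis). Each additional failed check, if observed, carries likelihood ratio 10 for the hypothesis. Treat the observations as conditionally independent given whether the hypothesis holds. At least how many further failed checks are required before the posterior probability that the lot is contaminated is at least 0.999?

4

Prior odds = 1/19.
Combined Bayes factor of the evidence already in hand = 1.7 × 0.15 × 15 = 3.825.
Odds after that evidence = (1/19) × 3.825 = 153/760.
Target odds = 0.999/0.001 = 999.
Need 10ⁿ ≥ 999 ÷ (153/760) = 84360/17.
10³ = 1000 falls short of 84360/17 but 10⁴ = 10000 reaches it, so n = 4.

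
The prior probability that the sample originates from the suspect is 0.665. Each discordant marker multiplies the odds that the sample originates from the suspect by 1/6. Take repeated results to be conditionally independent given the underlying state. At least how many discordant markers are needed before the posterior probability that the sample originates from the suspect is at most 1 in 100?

Prior odds = 0.665/0.335 = 133/67.
Likelihood ratio per discordant marker = 1/6.
Target posterior odds = 0.01/0.99 = 1/99.
Need (133/67) × (1/6)ⁿ ≤ 1/99, i.e. (1/6)ⁿ ≤ 67/13167.
(1/6)² = 1/36 is still above 67/13167 but (1/6)³ = 1/216 is at or below it, so n = 3.

3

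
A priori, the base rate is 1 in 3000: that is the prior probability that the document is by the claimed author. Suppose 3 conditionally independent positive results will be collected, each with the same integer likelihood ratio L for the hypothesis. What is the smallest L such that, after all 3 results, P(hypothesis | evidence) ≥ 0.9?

Prior odds = (1/3000)/(2999/3000) = 1/2999.
Target odds = 0.9/0.1 = 9.
Need L³ ≥ 9 ÷ (1/2999) = 26991.
29³ = 24389 < 26991 ≤ 27000 = 30³, so L = 30.

30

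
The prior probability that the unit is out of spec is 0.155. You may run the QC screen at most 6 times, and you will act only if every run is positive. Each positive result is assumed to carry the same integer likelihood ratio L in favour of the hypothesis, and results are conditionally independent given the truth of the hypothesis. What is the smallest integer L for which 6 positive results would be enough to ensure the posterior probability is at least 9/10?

Prior odds = 0.155/0.845 = 31/169.
Target odds = 0.9/0.1 = 9.
Need L⁶ ≥ 9 ÷ (31/169) = 1521/31.
1⁶ = 1 < 1521/31 ≤ 64 = 2⁶, so L = 2.

2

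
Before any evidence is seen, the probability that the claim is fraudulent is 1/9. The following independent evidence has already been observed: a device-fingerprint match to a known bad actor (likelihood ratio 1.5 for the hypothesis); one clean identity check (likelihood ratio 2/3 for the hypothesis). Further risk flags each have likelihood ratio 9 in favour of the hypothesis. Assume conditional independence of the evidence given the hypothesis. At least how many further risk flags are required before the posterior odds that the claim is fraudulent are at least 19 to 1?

3

Prior odds = (1/9)/(8/9) = 0.125.
Combined Bayes factor of the evidence already in hand = 1.5 × (2/3) = 1.
Odds after that evidence = 0.125 × 1 = 0.125.
Target odds = 19.
Need 9ⁿ ≥ 19 ÷ 0.125 = 152.
9² = 81 falls short of 152 but 9³ = 729 reaches it, so n = 3.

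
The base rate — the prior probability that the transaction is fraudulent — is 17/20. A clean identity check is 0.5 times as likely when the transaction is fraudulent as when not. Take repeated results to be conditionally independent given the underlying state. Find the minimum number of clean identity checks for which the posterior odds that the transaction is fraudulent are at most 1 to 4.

Prior odds = 0.85/0.15 = 17/3.
Likelihood ratio per clean identity check = 0.5.
Target odds = 0.25.
Need (17/3) × 0.5ⁿ ≤ 0.25, i.e. 0.5ⁿ ≤ 3/68.
0.5⁴ = 0.0625 is still above 3/68 but 0.5⁵ = 0.03125 is at or below it, so n = 5.

5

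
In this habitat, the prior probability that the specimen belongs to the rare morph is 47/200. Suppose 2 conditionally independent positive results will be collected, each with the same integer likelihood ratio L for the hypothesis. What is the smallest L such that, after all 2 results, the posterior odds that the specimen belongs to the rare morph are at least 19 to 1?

8

Prior odds = 0.235/0.765 = 47/153.
Target odds = 19.
Need L² ≥ 19 ÷ (47/153) = 2907/47.
7² = 49 < 2907/47 ≤ 64 = 8², so L = 8.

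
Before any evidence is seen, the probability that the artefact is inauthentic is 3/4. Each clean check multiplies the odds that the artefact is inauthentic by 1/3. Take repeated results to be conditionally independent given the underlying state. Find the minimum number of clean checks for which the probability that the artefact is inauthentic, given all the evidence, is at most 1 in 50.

5

Prior odds: 0.75 ÷ 0.25 = 3.
Likelihood ratio per clean check = 1/3.
Target odds: 0.02 ÷ 0.98 = 1/49.
Need 3 × (1/3)ⁿ ≤ 1/49, i.e. (1/3)ⁿ ≤ 1/147.
(1/3)⁴ = 1/81 is still above 1/147 but (1/3)⁵ = 1/243 is at or below it, so n = 5.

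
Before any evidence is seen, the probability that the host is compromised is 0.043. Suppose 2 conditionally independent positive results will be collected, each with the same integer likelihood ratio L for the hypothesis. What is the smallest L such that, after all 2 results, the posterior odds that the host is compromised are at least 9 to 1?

15

Prior odds = 0.043/0.957 = 43/957.
Target odds = 9.
Need L² ≥ 9 ÷ (43/957) = 8613/43.
14² = 196 < 8613/43 ≤ 225 = 15², so L = 15.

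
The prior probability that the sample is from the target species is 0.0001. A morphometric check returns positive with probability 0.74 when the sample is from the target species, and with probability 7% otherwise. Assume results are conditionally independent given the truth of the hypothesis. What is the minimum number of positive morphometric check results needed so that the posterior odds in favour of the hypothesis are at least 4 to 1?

Prior odds = 0.0001/0.9999 = 1/9999.
Likelihood ratio of a positive result = 0.74/0.07 = 74/7.
Target odds = 4.
Need (1/9999) × (74/7)ⁿ ≥ 4, i.e. (74/7)ⁿ ≥ 39996.
(74/7)⁴ = 29986576/2401 falls short of 39996 but (74/7)⁵ ≈132029 reaches it, so n = 5.

5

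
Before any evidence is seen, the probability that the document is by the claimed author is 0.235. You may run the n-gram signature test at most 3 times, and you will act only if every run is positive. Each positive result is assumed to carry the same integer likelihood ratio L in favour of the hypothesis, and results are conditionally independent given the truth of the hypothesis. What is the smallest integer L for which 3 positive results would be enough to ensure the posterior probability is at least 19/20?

Prior odds = 0.235/0.765 = 47/153.
Target odds = 0.95/0.05 = 19.
Need L³ ≥ 19 ÷ (47/153) = 2907/47.
3³ = 27 < 2907/47 ≤ 64 = 4³, so L = 4.

4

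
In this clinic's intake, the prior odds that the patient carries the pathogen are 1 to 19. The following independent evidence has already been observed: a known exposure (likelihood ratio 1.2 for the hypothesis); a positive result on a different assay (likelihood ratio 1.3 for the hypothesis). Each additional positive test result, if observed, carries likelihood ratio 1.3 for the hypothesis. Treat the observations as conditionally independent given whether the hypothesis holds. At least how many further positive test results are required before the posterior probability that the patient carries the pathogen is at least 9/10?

Prior odds = 1/19.
Combined Bayes factor of the evidence already in hand = 1.2 × 1.3 = 1.56.
Odds after that evidence = (1/19) × 1.56 = 39/475.
Target odds = 0.9/0.1 = 9.
Need 1.3ⁿ ≥ 9 ÷ (39/475) = 1425/13.
1.3¹⁷ ≈86.5042 falls short of 1425/13 but 1.3¹⁸ ≈112.455 reaches it, so n = 18.

18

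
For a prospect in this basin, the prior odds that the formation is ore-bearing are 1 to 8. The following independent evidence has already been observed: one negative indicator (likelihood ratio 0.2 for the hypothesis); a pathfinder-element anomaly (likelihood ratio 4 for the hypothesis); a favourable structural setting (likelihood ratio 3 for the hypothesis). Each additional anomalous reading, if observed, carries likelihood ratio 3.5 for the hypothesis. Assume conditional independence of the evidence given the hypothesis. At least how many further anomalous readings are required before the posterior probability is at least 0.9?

3

Prior odds = 0.125.
Combined Bayes factor of the evidence already in hand = 0.2 × 4 × 3 = 2.4.
Odds after that evidence = 0.125 × 2.4 = 0.3.
Target odds = 0.9/0.1 = 9.
Need 3.5ⁿ ≥ 9 ÷ 0.3 = 30.
3.5² = 12.25 falls short of 30 but 3.5³ = 42.875 reaches it, so n = 3.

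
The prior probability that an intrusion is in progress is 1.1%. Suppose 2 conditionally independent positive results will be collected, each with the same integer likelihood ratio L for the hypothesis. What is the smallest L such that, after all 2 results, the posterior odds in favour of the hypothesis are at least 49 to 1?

67

Prior odds = 0.011/0.989 = 11/989.
Target odds = 49.
Need L² ≥ 49 ÷ (11/989) = 48461/11.
66² = 4356 < 48461/11 ≤ 4489 = 67², so L = 67.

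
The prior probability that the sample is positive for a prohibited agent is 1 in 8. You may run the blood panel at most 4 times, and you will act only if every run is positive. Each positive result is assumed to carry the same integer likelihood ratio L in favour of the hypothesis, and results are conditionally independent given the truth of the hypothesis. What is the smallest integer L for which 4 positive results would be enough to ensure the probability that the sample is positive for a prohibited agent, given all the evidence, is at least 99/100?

Prior odds = 0.125/0.875 = 1/7.
Target odds = 0.99/0.01 = 99.
Need L⁴ ≥ 99 ÷ (1/7) = 693.
5⁴ = 625 < 693 ≤ 1296 = 6⁴, so L = 6.

6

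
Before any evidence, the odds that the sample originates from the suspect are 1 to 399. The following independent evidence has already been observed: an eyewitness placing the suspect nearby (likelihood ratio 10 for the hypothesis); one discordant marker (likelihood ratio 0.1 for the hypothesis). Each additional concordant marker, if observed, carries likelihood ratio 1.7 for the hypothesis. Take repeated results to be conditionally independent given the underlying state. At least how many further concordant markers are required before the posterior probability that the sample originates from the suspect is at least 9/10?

16

Prior odds = 1/399.
Combined Bayes factor of the evidence already in hand = 10 × 0.1 = 1.
Odds after that evidence = (1/399) × 1 = 1/399.
Target odds = 0.9/0.1 = 9.
Need 1.7ⁿ ≥ 9 ÷ (1/399) = 3591.
1.7¹⁵ ≈2862.42 falls short of 3591 but 1.7¹⁶ ≈4866.12 reaches it, so n = 16.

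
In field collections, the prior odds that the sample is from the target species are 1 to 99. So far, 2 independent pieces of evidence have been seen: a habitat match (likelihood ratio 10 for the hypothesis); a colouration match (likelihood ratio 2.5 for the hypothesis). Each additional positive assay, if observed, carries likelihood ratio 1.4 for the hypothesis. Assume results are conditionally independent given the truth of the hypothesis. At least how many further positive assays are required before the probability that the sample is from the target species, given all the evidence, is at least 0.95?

13

Prior odds = 1/99.
Combined Bayes factor of the evidence already in hand = 10 × 2.5 = 25.
Odds after that evidence = (1/99) × 25 = 25/99.
Target odds = 0.95/0.05 = 19.
Need 1.4ⁿ ≥ 19 ÷ (25/99) = 75.24.
1.4¹² ≈56.6939 falls short of 75.24 but 1.4¹³ ≈79.3715 reaches it, so n = 13.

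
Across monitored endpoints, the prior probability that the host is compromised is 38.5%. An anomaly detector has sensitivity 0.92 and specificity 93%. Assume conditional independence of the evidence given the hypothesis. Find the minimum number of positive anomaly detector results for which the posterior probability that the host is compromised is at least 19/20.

2

Prior odds: 0.385 ÷ 0.615 = 77/123.
False-positive rate = 1 − 0.93 = 0.07; likelihood ratio of a positive = 0.92/0.07 = 92/7.
Target posterior odds = 0.95/0.05 = 19.
Require (92/7)ⁿ ≥ 19 ÷ (77/123) = 2337/77.
(92/7)¹ = 92/7 falls short of 2337/77 but (92/7)² = 8464/49 reaches it, so n = 2.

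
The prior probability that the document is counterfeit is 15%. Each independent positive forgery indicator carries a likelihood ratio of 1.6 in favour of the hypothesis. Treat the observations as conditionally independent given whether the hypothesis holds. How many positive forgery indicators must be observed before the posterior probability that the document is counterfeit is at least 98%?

Prior odds: 0.15 ÷ 0.85 = 3/17.
Likelihood ratio per positive forgery indicator = 1.6.
Target posterior odds = 0.98/0.02 = 49.
Need (3/17) × 1.6ⁿ ≥ 49, i.e. 1.6ⁿ ≥ 833/3.
1.6¹¹ ≈175.922 falls short of 833/3 but 1.6¹² ≈281.475 reaches it, so n = 12.

12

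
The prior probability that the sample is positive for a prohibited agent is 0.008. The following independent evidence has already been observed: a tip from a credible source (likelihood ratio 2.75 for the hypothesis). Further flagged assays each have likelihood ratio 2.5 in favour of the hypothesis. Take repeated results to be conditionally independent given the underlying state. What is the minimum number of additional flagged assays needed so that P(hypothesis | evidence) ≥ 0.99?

10

Prior odds = 0.008/0.992 = 1/124.
Bayes factor of the evidence already in hand = 2.75.
Odds after that evidence = (1/124) × 2.75 = 11/496.
Target odds = 0.99/0.01 = 99.
Need 2.5ⁿ ≥ 99 ÷ (11/496) = 4464.
2.5⁹ = 1953125/512 falls short of 4464 but 2.5¹⁰ = 9765625/1024 reaches it, so n = 10.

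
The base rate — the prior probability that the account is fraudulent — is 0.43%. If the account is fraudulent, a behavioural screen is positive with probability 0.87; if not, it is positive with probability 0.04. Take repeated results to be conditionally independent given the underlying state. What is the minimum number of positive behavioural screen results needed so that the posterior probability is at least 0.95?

3

Prior odds = 0.0043/0.9957 = 43/9957.
Likelihood ratio of a positive = 0.87/0.04 = 21.75.
Target posterior odds = 0.95/0.05 = 19.
Need (43/9957) × 21.75ⁿ ≥ 19, i.e. 21.75ⁿ ≥ 189183/43.
21.75² = 473.0625 falls short of 189183/43 but 21.75³ = 658503/64 reaches it, so n = 3.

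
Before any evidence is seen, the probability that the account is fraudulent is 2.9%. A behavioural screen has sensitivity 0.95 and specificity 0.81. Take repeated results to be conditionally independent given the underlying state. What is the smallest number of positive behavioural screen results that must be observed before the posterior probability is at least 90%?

4

Prior odds: 0.029 ÷ 0.971 = 29/971.
False-positive rate = 1 − 0.81 = 0.19; likelihood ratio of a positive = 0.95/0.19 = 5.
Target odds: 0.9 ÷ 0.1 = 9.
Require 5ⁿ ≥ 9 ÷ (29/971) = 8739/29.
5³ = 125 falls short of 8739/29 but 5⁴ = 625 reaches it, so n = 4.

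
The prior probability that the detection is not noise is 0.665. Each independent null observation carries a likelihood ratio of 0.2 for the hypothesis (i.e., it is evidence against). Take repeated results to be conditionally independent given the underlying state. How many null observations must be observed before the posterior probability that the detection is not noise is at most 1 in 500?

Prior odds = 0.665/0.335 = 133/67.
Likelihood ratio per null observation = 0.2.
Target posterior odds = 0.002/0.998 = 1/499.
Need (133/67) × 0.2ⁿ ≤ 1/499, i.e. 0.2ⁿ ≤ 67/66367.
0.2⁴ = 0.0016 is still above 67/66367 but 0.2⁵ = 0.00032 is at or below it, so n = 5.

5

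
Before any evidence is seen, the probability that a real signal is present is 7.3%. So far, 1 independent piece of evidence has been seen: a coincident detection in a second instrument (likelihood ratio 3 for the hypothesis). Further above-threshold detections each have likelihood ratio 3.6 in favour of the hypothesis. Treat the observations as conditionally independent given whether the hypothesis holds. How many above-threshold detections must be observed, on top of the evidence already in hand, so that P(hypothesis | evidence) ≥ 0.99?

5

Prior odds = 0.073/0.927 = 73/927.
Bayes factor of the evidence already in hand = 3.
Odds after that evidence = (73/927) × 3 = 73/309.
Target odds = 0.99/0.01 = 99.
Need 3.6ⁿ ≥ 99 ÷ (73/309) = 30591/73.
3.6⁴ = 167.9616 falls short of 30591/73 but 3.6⁵ = 604.66176 reaches it, so n = 5.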